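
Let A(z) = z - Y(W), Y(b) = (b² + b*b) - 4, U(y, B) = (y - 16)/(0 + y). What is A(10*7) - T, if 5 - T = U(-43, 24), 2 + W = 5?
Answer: 2252/43 ≈ 52.372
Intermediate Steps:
W = 3 (W = -2 + 5 = 3)
U(y, B) = (-16 + y)/y
T = 156/43 (T = 5 - (-16 - 43)/(-43) = 5 - (-1)*(-59)/43 = 5 - 1*59/43 = 5 - 59/43 = 156/43 ≈ 3.6279)
Y(b) = -4 + 2*b² (Y(b) = (b² + b²) - 4 = 2*b² - 4 = -4 + 2*b²)
A(z) = -14 + z (A(z) = z - (-4 + 2*3²) = z - (-4 + 2*9) = z - (-4 + 18) = z - 1*14 = z - 14 = -14 + z)
A(10*7) - T = (-14 + 10*7) - 1*156/43 = (-14 + 70) - 156/43 = 56 - 156/43 = 2252/43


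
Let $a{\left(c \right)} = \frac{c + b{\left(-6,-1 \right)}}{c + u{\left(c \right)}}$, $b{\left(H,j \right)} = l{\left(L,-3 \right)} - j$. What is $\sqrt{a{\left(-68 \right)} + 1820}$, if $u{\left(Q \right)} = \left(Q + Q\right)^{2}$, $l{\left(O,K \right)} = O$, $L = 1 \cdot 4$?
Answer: $\frac{\sqrt{154513698479}}{9214} \approx 42.661$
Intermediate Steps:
$L = 4$
$u{\left(Q \right)} = 4 Q^{2}$ ($u{\left(Q \right)} = \left(2 Q\right)^{2} = 4 Q^{2}$)
$b{\left(H,j \right)} = 4 - j$
$a{\left(c \right)} = \frac{5 + c}{c + 4 c^{2}}$ ($a{\left(c \right)} = \frac{c + \left(4 - -1\right)}{c + 4 c^{2}} = \frac{c + \left(4 + 1\right)}{c + 4 c^{2}} = \frac{c + 5}{c + 4 c^{2}} = \frac{5 + c}{c + 4 c^{2}}$)
$\sqrt{a{\left(-68 \right)} + 1820} = \sqrt{\frac{5 - 68}{\left(-68\right) \left(1 + 4 \left(-68\right)\right)} + 1820} = \sqrt{\left(- \frac{1}{68}\right) \frac{1}{1 - 272} \left(-63\right) + 1820} = \sqrt{\left(- \frac{1}{68}\right) \frac{1}{-271} \left(-63\right) + 1820} = \sqrt{\left(- \frac{1}{68}\right) \left(- \frac{1}{271}\right) \left(-63\right) + 1820} = \sqrt{- \frac{63}{18428} + 1820} = \sqrt{\frac{33538897}{18428}} = \frac{\sqrt{154513698479}}{9214}$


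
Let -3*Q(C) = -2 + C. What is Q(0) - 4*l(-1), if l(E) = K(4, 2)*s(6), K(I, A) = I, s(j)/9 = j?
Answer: -2590/3 ≈ -863.33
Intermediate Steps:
Q(C) = ⅔ - C/3 (Q(C) = -(-2 + C)/3 = ⅔ - C/3)
s(j) = 9*j
l(E) = 216 (l(E) = 4*(9*6) = 4*54 = 216)
Q(0) - 4*l(-1) = (⅔ - ⅓*0) - 4*216 = (⅔ + 0) - 864 = ⅔ - 864 = -2590/3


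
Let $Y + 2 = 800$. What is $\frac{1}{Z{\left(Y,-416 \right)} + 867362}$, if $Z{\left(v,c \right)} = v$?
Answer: $\frac{1}{868160} \approx 1.1519 \cdot 10^{-6}$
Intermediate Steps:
$Y = 798$ ($Y = -2 + 800 = 798$)
$\frac{1}{Z{\left(Y,-416 \right)} + 867362} = \frac{1}{798 + 867362} = \frac{1}{868160}$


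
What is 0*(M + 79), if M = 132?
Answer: 0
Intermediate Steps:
0*(M + 79) = 0*(132 + 79) = 0*211 = 0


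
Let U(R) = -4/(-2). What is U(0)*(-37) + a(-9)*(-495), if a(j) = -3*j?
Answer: -13439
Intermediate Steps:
U(R) = 2 (U(R) = -4*(-½) = 2)
U(0)*(-37) + a(-9)*(-495) = 2*(-37) - 3*(-9)*(-495) = -74 + 27*(-495) = -74 - 13365 = -13439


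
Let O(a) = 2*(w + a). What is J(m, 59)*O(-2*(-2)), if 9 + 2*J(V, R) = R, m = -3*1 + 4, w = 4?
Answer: 400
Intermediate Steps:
m = 1 (m = -3 + 4 = 1)
J(V, R) = -9/2 + R/2
O(a) = 8 + 2*a (O(a) = 2*(4 + a) = 8 + 2*a)
J(m, 59)*O(-2*(-2)) = (-9/2 + (1/2)*59)*(8 + 2*(-2*(-2))) = (-9/2 + 59/2)*(8 + 2*4) = 25*(8 + 8) = 25*16 = 400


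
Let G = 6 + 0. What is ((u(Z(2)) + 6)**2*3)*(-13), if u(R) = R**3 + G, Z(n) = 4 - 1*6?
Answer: -624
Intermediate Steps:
Z(n) = -2 (Z(n) = 4 - 6 = -2)
G = 6
u(R) = 6 + R**3 (u(R) = R**3 + 6 = 6 + R**3)
((u(Z(2)) + 6)**2*3)*(-13) = (((6 + (-2)**3) + 6)**2*3)*(-13) = (((6 - 8) + 6)**2*3)*(-13) = ((-2 + 6)**2*3)*(-13) = (4**2*3)*(-13) = (16*3)*(-13) = 48*(-13) = -624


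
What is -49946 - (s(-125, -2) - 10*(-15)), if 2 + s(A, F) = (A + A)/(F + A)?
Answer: -6362188/127 ≈ -50096.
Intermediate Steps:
s(A, F) = -2 + 2*A/(A + F) (s(A, F) = -2 + (A + A)/(F + A) = -2 + (2*A)/(A + F) = -2 + 2*A/(A + F))
-49946 - (s(-125, -2) - 10*(-15)) = -49946 - (-2*(-2)/(-125 - 2) - 10*(-15)) = -49946 - (-2*(-2)/(-127) - 1*(-150)) = -49946 - (-2*(-2)*(-1/127) + 150) = -49946 - (-4/127 + 150) = -49946 - 1*19046/127 = -49946 - 19046/127 = -6362188/127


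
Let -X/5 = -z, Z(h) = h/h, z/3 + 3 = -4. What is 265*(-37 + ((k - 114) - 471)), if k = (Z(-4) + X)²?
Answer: 2701410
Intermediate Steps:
z = -21 (z = -9 + 3*(-4) = -9 - 12 = -21)
Z(h) = 1
X = -105 (X = -(-5)*(-21) = -5*21 = -105)
k = 10816 (k = (1 - 105)² = (-104)² = 10816)
265*(-37 + ((k - 114) - 471)) = 265*(-37 + ((10816 - 114) - 471)) = 265*(-37 + (10702 - 471)) = 265*(-37 + 10231) = 265*10194 = 2701410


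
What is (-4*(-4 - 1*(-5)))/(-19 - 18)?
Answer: 4/37 ≈ 0.10811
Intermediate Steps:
(-4*(-4 - 1*(-5)))/(-19 - 18) = -4*(-4 + 5)/(-37) = -4*1*(-1/37) = -4*(-1/37) = 4/37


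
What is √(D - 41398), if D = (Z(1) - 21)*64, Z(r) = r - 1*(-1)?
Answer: I*√42614 ≈ 206.43*I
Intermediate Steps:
Z(r) = 1 + r (Z(r) = r + 1 = 1 + r)
D = -1216 (D = ((1 + 1) - 21)*64 = (2 - 21)*64 = -19*64 = -1216)
√(D - 41398) = √(-1216 - 41398) = √(-42614) = I*√42614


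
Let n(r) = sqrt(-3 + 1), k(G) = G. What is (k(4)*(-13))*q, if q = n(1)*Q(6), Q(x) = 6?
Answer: -312*I*sqrt(2) ≈ -441.23*I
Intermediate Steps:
n(r) = I*sqrt(2) (n(r) = sqrt(-2) = I*sqrt(2))
q = 6*I*sqrt(2) (q = (I*sqrt(2))*6 = 6*I*sqrt(2) ≈ 8.4853*I)
(k(4)*(-13))*q = (4*(-13))*(6*I*sqrt(2)) = -312*I*sqrt(2)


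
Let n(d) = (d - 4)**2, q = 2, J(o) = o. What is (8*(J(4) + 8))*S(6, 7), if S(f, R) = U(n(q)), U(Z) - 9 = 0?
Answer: 864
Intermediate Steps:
n(d) = (-4 + d)**2
U(Z) = 9 (U(Z) = 9 + 0 = 9)
S(f, R) = 9
(8*(J(4) + 8))*S(6, 7) = (8*(4 + 8))*9 = (8*12)*9 = 96*9 = 864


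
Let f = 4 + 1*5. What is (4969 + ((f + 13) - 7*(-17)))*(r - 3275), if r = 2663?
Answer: -3127320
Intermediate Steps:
f = 9 (f = 4 + 5 = 9)
(4969 + ((f + 13) - 7*(-17)))*(r - 3275) = (4969 + ((9 + 13) - 7*(-17)))*(2663 - 3275) = (4969 + (22 + 119))*(-612) = (4969 + 141)*(-612) = 5110*(-612) = -3127320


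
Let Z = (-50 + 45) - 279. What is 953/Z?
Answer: -953/284 ≈ -3.3556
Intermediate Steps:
Z = -284 (Z = -5 - 279 = -284)
953/Z = 953/(-284) = 953*(-1/284) = -953/284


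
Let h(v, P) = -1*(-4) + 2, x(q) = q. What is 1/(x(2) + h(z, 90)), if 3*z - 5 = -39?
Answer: ⅛ ≈ 0.12500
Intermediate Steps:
z = -34/3 (z = 5/3 + (⅓)*(-39) = 5/3 - 13 = -34/3 ≈ -11.333)
h(v, P) = 6 (h(v, P) = 4 + 2 = 6)
1/(x(2) + h(z, 90)) = 1/(2 + 6) = 1/8 = ⅛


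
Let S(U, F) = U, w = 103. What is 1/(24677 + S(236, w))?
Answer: 1/24913 ≈ 4.0140e-5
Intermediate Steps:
1/(24677 + S(236, w)) = 1/(24677 + 236) = 1/24913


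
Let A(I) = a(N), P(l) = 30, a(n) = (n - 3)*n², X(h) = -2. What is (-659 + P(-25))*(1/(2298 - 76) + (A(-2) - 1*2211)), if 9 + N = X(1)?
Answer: 5457775761/2222 ≈ 2.4562e+6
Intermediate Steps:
N = -11 (N = -9 - 2 = -11)
a(n) = n²*(-3 + n) (a(n) = (-3 + n)*n² = n²*(-3 + n))
A(I) = -1694 (A(I) = (-11)²*(-3 - 11) = 121*(-14) = -1694)
(-659 + P(-25))*(1/(2298 - 76) + (A(-2) - 1*2211)) = (-659 + 30)*(1/(2298 - 76) + (-1694 - 1*2211)) = -629*(1/2222 + (-1694 - 2211)) = -629*(1/2222 - 3905) = -629*(-8676909/2222) = 5457775761/2222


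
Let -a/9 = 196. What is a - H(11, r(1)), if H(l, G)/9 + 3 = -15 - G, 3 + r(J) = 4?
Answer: -1593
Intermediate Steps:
r(J) = 1 (r(J) = -3 + 4 = 1)
H(l, G) = -162 - 9*G (H(l, G) = -27 + 9*(-15 - G) = -27 + (-135 - 9*G) = -162 - 9*G)
a = -1764 (a = -9*196 = -1764)
a - H(11, r(1)) = -1764 - (-162 - 9*1) = -1764 - (-162 - 9) = -1764 - 1*(-171) = -1764 + 171 = -1593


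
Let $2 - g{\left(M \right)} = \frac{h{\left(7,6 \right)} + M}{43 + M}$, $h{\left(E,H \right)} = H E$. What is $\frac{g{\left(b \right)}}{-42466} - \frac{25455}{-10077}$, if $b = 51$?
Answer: $\frac{33870137835}{13408469636} \approx 2.526$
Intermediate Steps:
$h{\left(E,H \right)} = E H$
$g{\left(M \right)} = 2 - \frac{42 + M}{43 + M}$ ($g{\left(M \right)} = 2 - \frac{7 \cdot 6 + M}{43 + M} = 2 - \frac{42 + M}{43 + M}$)
$\frac{g{\left(b \right)}}{-42466} - \frac{25455}{-10077} = \frac{\frac{1}{43 + 51} \left(44 + 51\right)}{-42466} - \frac{25455}{-10077} = \frac{1}{94} \cdot 95 \left(- \frac{1}{42466}\right) - - \frac{8485}{3359} = \frac{1}{94} \cdot 95 \left(- \frac{1}{42466}\right) + \frac{8485}{3359} = \frac{95}{94} \left(- \frac{1}{42466}\right) + \frac{8485}{3359} = - \frac{95}{3991804} + \frac{8485}{3359} = \frac{33870137835}{13408469636}$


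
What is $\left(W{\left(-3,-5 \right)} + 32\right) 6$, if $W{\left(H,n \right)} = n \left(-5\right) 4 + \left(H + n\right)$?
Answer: $744$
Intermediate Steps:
$W{\left(H,n \right)} = H - 19 n$ ($W{\left(H,n \right)} = - 5 n 4 + \left(H + n\right) = - 20 n + \left(H + n\right) = H - 19 n$)
$\left(W{\left(-3,-5 \right)} + 32\right) 6 = \left(\left(-3 - -95\right) + 32\right) 6 = \left(\left(-3 + 95\right) + 32\right) 6 = \left(92 + 32\right) 6 = 124 \cdot 6 = 744$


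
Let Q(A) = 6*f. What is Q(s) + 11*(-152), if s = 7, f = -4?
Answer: -1696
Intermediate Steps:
Q(A) = -24 (Q(A) = 6*(-4) = -24)
Q(s) + 11*(-152) = -24 + 11*(-152) = -24 - 1672 = -1696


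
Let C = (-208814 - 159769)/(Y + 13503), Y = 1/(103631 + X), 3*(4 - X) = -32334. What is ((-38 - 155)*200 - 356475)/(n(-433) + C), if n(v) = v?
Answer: 610358771205500/711120501199 ≈ 858.31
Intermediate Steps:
X = 10782 (X = 4 - 1/3*(-32334) = 4 + 10778 = 10782)
Y = 1/114413 (Y = 1/(103631 + 10782) = 1/114413 ≈ 8.7403e-6)
C = -42170686779/1544918740 (C = (-208814 - 159769)/(1/114413 + 13503) = -368583/1544918740/114413 = -368583*114413/1544918740 = -42170686779/1544918740 ≈ -27.296)
((-38 - 155)*200 - 356475)/(n(-433) + C) = ((-38 - 155)*200 - 356475)/(-433 - 42170686779/1544918740) = (-193*200 - 356475)/(-711120501199/1544918740) = (-38600 - 356475)*(-1544918740/711120501199) = -395075*(-1544918740/711120501199) = 610358771205500/711120501199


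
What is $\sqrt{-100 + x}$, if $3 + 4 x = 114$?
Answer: $\frac{17 i}{2} \approx 8.5 i$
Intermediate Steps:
$x = \frac{111}{4}$ ($x = - \frac{3}{4} + \frac{1}{4} \cdot 114 = - \frac{3}{4} + \frac{57}{2} = \frac{111}{4} \approx 27.75$)
$\sqrt{-100 + x} = \sqrt{-100 + \frac{111}{4}} = \sqrt{- \frac{289}{4}} = \frac{17 i}{2}$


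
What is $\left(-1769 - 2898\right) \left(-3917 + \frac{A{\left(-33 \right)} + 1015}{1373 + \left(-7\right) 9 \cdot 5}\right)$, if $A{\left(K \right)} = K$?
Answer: $\frac{9668166534}{529} \approx 1.8276 \cdot 10^{7}$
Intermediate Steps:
$\left(-1769 - 2898\right) \left(-3917 + \frac{A{\left(-33 \right)} + 1015}{1373 + \left(-7\right) 9 \cdot 5}\right) = \left(-1769 - 2898\right) \left(-3917 + \frac{-33 + 1015}{1373 + \left(-7\right) 9 \cdot 5}\right) = - 4667 \left(-3917 + \frac{982}{1373 - 315}\right) = - 4667 \left(-3917 + \frac{982}{1058}\right) = - 4667 \left(-3917 + 982 \cdot \frac{1}{1058}\right) = - 4667 \left(-3917 + \frac{491}{529}\right) = \left(-4667\right) \left(- \frac{2071602}{529}\right) = \frac{9668166534}{529}$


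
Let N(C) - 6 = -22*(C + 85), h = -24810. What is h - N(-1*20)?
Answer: -23386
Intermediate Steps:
N(C) = -1864 - 22*C (N(C) = 6 - 22*(C + 85) = 6 - 22*(85 + C) = 6 + (-1870 - 22*C) = -1864 - 22*C)
h - N(-1*20) = -24810 - (-1864 - (-22)*20) = -24810 - (-1864 - 22*(-20)) = -24810 - (-1864 + 440) = -24810 - 1*(-1424) = -24810 + 1424 = -23386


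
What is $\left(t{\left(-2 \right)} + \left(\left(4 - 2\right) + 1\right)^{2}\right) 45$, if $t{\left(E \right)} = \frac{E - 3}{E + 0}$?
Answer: $\frac{1035}{2} \approx 517.5$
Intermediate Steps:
$t{\left(E \right)} = \frac{-3 + E}{E}$
$\left(t{\left(-2 \right)} + \left(\left(4 - 2\right) + 1\right)^{2}\right) 45 = \left(\frac{-3 - 2}{-2} + \left(\left(4 - 2\right) + 1\right)^{2}\right) 45 = \left(\left(- \frac{1}{2}\right) \left(-5\right) + \left(\left(4 - 2\right) + 1\right)^{2}\right) 45 = \left(\frac{5}{2} + \left(2 + 1\right)^{2}\right) 45 = \left(\frac{5}{2} + 3^{2}\right) 45 = \left(\frac{5}{2} + 9\right) 45 = \frac{23}{2} \cdot 45 = \frac{1035}{2}$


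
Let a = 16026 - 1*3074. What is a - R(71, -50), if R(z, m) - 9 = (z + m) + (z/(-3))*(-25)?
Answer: 36991/3 ≈ 12330.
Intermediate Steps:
R(z, m) = 9 + m + 28*z/3 (R(z, m) = 9 + ((z + m) + (z/(-3))*(-25)) = 9 + ((m + z) + (z*(-1/3))*(-25)) = 9 + ((m + z) - z/3*(-25)) = 9 + ((m + z) + 25*z/3) = 9 + (m + 28*z/3) = 9 + m + 28*z/3)
a = 12952 (a = 16026 - 3074 = 12952)
a - R(71, -50) = 12952 - (9 - 50 + (28/3)*71) = 12952 - (9 - 50 + 1988/3) = 12952 - 1*1865/3 = 12952 - 1865/3 = 36991/3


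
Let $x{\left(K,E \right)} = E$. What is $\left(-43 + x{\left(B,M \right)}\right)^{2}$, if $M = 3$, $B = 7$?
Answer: $1600$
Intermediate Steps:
$\left(-43 + x{\left(B,M \right)}\right)^{2} = \left(-43 + 3\right)^{2} = \left(-40\right)^{2} = 1600$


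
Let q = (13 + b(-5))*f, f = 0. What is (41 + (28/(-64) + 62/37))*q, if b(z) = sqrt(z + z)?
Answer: 0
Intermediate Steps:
b(z) = sqrt(2)*sqrt(z) (b(z) = sqrt(2*z) = sqrt(2)*sqrt(z))
q = 0 (q = (13 + sqrt(2)*sqrt(-5))*0 = (13 + sqrt(2)*(I*sqrt(5)))*0 = (13 + I*sqrt(10))*0 = 0)
(41 + (28/(-64) + 62/37))*q = (41 + (28/(-64) + 62/37))*0 = (41 + (28*(-1/64) + 62*(1/37)))*0 = (41 + (-7/16 + 62/37))*0 = (41 + 733/592)*0 = (25005/592)*0 = 0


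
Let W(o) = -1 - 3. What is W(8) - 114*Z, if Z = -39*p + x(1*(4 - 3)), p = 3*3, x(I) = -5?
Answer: 40580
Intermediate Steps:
W(o) = -4
p = 9
Z = -356 (Z = -39*9 - 5 = -351 - 5 = -356)
W(8) - 114*Z = -4 - 114*(-356) = -4 + 40584 = 40580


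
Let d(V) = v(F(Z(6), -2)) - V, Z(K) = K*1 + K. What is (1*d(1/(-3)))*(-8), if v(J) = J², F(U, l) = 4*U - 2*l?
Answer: -64904/3 ≈ -21635.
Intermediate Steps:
Z(K) = 2*K (Z(K) = K + K = 2*K)
F(U, l) = -2*l + 4*U
d(V) = 2704 - V (d(V) = (-2*(-2) + 4*(2*6))² - V = (4 + 4*12)² - V = (4 + 48)² - V = 52² - V = 2704 - V)
(1*d(1/(-3)))*(-8) = (1*(2704 - 1/(-3)))*(-8) = (1*(2704 - 1*(-⅓)))*(-8) = (1*(2704 + ⅓))*(-8) = (1*(8113/3))*(-8) = (8113/3)*(-8) = -64904/3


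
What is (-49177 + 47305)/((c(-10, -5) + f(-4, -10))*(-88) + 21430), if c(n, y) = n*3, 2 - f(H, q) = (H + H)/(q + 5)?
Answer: -1560/20029 ≈ -0.077887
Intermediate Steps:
f(H, q) = 2 - 2*H/(5 + q) (f(H, q) = 2 - (H + H)/(q + 5) = 2 - 2*H/(5 + q))
c(n, y) = 3*n
(-49177 + 47305)/((c(-10, -5) + f(-4, -10))*(-88) + 21430) = (-49177 + 47305)/((3*(-10) + 2*(5 - 10 - 1*(-4))/(5 - 10))*(-88) + 21430) = -1872/((-30 + 2*(5 - 10 + 4)/(-5))*(-88) + 21430) = -1872/((-30 + 2*(-1/5)*(-1))*(-88) + 21430) = -1872/((-30 + 2/5)*(-88) + 21430) = -1872/(-148/5*(-88) + 21430) = -1872/(13024/5 + 21430) = -1872/120174/5 = -1872*5/120174 = -1560/20029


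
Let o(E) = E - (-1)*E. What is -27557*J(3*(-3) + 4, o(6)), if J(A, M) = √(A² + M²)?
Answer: -358241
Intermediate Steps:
o(E) = 2*E (o(E) = E + E = 2*E)
-27557*J(3*(-3) + 4, o(6)) = -27557*√((3*(-3) + 4)² + (2*6)²) = -27557*√((-9 + 4)² + 12²) = -27557*√((-5)² + 144) = -27557*√(25 + 144) = -27557*√169 = -27557*13 = -358241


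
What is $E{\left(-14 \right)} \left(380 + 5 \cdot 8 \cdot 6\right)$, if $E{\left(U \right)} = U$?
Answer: $-8680$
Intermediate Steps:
$E{\left(-14 \right)} \left(380 + 5 \cdot 8 \cdot 6\right) = - 14 \left(380 + 5 \cdot 8 \cdot 6\right) = - 14 \left(380 + 40 \cdot 6\right) = - 14 \left(380 + 240\right) = \left(-14\right) 620 = -8680$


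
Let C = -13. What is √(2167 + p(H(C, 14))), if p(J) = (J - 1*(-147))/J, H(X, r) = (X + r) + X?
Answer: √8623/2 ≈ 46.430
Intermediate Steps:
H(X, r) = r + 2*X
p(J) = (147 + J)/J (p(J) = (J + 147)/J = (147 + J)/J)
√(2167 + p(H(C, 14))) = √(2167 + (147 + (14 + 2*(-13)))/(14 + 2*(-13))) = √(2167 + (147 + (14 - 26))/(14 - 26)) = √(2167 + (147 - 12)/(-12)) = √(2167 - 1/12*135) = √(2167 - 45/4) = √(8623/4) = √8623/2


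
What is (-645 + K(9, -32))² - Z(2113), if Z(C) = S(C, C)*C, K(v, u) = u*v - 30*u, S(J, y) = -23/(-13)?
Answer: -39122/13 ≈ -3009.4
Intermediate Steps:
S(J, y) = 23/13 (S(J, y) = -23*(-1/13) = 23/13)
K(v, u) = -30*u + u*v
Z(C) = 23*C/13
(-645 + K(9, -32))² - Z(2113) = (-645 - 32*(-30 + 9))² - 23*2113/13 = (-645 - 32*(-21))² - 1*48599/13 = (-645 + 672)² - 48599/13 = 27² - 48599/13 = 729 - 48599/13 = -39122/13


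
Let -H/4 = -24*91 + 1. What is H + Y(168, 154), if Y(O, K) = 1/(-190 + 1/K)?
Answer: 255489434/29259 ≈ 8732.0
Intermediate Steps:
H = 8732 (H = -4*(-24*91 + 1) = -4*(-2184 + 1) = -4*(-2183) = 8732)
H + Y(168, 154) = 8732 - 1*154/(-1 + 190*154) = 8732 - 1*154/(-1 + 29260) = 8732 - 1*154/29259 = 8732 - 1*154*1/29259 = 8732 - 154/29259 = 255489434/29259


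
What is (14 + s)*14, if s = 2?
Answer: 224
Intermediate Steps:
(14 + s)*14 = (14 + 2)*14 = 16*14 = 224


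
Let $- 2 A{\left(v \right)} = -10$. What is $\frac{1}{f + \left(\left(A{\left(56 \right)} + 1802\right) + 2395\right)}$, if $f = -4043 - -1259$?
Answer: $\frac{1}{1418} \approx 0.00070522$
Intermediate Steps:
$A{\left(v \right)} = 5$ ($A{\left(v \right)} = \left(- \frac{1}{2}\right) \left(-10\right) = 5$)
$f = -2784$ ($f = -4043 + 1259 = -2784$)
$\frac{1}{f + \left(\left(A{\left(56 \right)} + 1802\right) + 2395\right)} = \frac{1}{-2784 + \left(\left(5 + 1802\right) + 2395\right)} = \frac{1}{-2784 + \left(1807 + 2395\right)} = \frac{1}{-2784 + 4202} = \frac{1}{1418}$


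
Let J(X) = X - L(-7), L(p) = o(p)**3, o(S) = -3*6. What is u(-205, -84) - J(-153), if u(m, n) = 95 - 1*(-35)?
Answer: -5549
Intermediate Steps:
u(m, n) = 130 (u(m, n) = 95 + 35 = 130)
o(S) = -18
L(p) = -5832 (L(p) = (-18)**3 = -5832)
J(X) = 5832 + X (J(X) = X - 1*(-5832) = X + 5832 = 5832 + X)
u(-205, -84) - J(-153) = 130 - (5832 - 153) = 130 - 1*5679 = 130 - 5679 = -5549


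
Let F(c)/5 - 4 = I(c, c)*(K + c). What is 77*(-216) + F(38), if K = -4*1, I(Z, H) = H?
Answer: -10152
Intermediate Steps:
K = -4
F(c) = 20 + 5*c*(-4 + c) (F(c) = 20 + 5*(c*(-4 + c)) = 20 + 5*c*(-4 + c))
77*(-216) + F(38) = 77*(-216) + (20 - 20*38 + 5*38²) = -16632 + (20 - 760 + 5*1444) = -16632 + (20 - 760 + 7220) = -16632 + 6480 = -10152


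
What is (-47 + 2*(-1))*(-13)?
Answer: 637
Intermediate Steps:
(-47 + 2*(-1))*(-13) = (-47 - 2)*(-13) = -49*(-13) = 637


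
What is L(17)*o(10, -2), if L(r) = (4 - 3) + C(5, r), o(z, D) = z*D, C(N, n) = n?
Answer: -360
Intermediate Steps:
o(z, D) = D*z
L(r) = 1 + r (L(r) = (4 - 3) + r = 1 + r)
L(17)*o(10, -2) = (1 + 17)*(-2*10) = 18*(-20) = -360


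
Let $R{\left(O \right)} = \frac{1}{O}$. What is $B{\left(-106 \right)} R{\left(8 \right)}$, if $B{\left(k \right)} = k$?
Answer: $- \frac{53}{4} \approx -13.25$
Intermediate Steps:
$B{\left(-106 \right)} R{\left(8 \right)} = - \frac{106}{8} = \left(-106\right) \frac{1}{8} = - \frac{53}{4}$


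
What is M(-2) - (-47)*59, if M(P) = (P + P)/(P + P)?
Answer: 2774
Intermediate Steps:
M(P) = 1 (M(P) = (2*P)/((2*P)) = (2*P)*(1/(2*P)) = 1)
M(-2) - (-47)*59 = 1 - (-47)*59 = 1 - 47*(-59) = 1 + 2773 = 2774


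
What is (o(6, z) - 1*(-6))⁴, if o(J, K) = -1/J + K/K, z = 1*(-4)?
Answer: 2825761/1296 ≈ 2180.4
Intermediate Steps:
z = -4
o(J, K) = 1 - 1/J (o(J, K) = -1/J + 1 = 1 - 1/J)
(o(6, z) - 1*(-6))⁴ = ((-1 + 6)/6 - 1*(-6))⁴ = ((⅙)*5 + 6)⁴ = (⅚ + 6)⁴ = (41/6)⁴ = 2825761/1296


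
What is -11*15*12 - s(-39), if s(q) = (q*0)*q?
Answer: -1980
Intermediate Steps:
s(q) = 0 (s(q) = 0*q = 0)
-11*15*12 - s(-39) = -11*15*12 - 1*0 = -165*12 + 0 = -1980 + 0 = -1980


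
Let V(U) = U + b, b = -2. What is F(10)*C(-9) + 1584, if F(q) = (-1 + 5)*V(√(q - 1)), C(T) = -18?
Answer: 1512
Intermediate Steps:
V(U) = -2 + U (V(U) = U - 2 = -2 + U)
F(q) = -8 + 4*√(-1 + q) (F(q) = (-1 + 5)*(-2 + √(q - 1)) = 4*(-2 + √(-1 + q)) = -8 + 4*√(-1 + q))
F(10)*C(-9) + 1584 = (-8 + 4*√(-1 + 10))*(-18) + 1584 = (-8 + 4*√9)*(-18) + 1584 = (-8 + 4*3)*(-18) + 1584 = (-8 + 12)*(-18) + 1584 = 4*(-18) + 1584 = -72 + 1584 = 1512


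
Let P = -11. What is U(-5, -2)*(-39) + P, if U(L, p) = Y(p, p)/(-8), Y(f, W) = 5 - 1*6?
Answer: -127/8 ≈ -15.875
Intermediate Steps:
Y(f, W) = -1 (Y(f, W) = 5 - 6 = -1)
U(L, p) = 1/8 (U(L, p) = -1/(-8) = -1*(-1/8) = 1/8)
U(-5, -2)*(-39) + P = (1/8)*(-39) - 11 = -39/8 - 11 = -127/8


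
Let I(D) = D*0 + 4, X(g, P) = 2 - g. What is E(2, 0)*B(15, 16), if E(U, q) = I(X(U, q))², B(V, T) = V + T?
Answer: 496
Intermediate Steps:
B(V, T) = T + V
I(D) = 4 (I(D) = 0 + 4 = 4)
E(U, q) = 16 (E(U, q) = 4² = 16)
E(2, 0)*B(15, 16) = 16*(16 + 15) = 16*31 = 496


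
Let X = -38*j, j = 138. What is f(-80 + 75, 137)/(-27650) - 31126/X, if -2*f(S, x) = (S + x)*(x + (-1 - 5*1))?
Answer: 226493381/36249150 ≈ 6.2482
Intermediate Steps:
f(S, x) = -(-6 + x)*(S + x)/2 (f(S, x) = -(S + x)*(x + (-1 - 5*1))/2 = -(S + x)*(x + (-1 - 5))/2 = -(S + x)*(x - 6)/2 = -(S + x)*(-6 + x)/2 = -(-6 + x)*(S + x)/2)
X = -5244 (X = -38*138 = -5244)
f(-80 + 75, 137)/(-27650) - 31126/X = (3*(-80 + 75) + 3*137 - ½*137² - ½*(-80 + 75)*137)/(-27650) - 31126/(-5244) = (3*(-5) + 411 - ½*18769 - ½*(-5)*137)*(-1/27650) - 31126*(-1/5244) = (-15 + 411 - 18769/2 + 685/2)*(-1/27650) + 15563/2622 = -8646*(-1/27650) + 15563/2622 = 4323/13825 + 15563/2622 = 226493381/36249150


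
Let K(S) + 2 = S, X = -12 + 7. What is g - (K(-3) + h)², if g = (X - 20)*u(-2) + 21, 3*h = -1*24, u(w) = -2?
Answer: -98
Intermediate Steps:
X = -5
K(S) = -2 + S
h = -8 (h = (-1*24)/3 = (⅓)*(-24) = -8)
g = 71 (g = (-5 - 20)*(-2) + 21 = -25*(-2) + 21 = 50 + 21 = 71)
g - (K(-3) + h)² = 71 - ((-2 - 3) - 8)² = 71 - (-5 - 8)² = 71 - 1*(-13)² = 71 - 1*169 = 71 - 169 = -98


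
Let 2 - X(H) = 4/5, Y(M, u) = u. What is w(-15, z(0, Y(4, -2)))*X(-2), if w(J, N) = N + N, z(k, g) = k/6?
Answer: 0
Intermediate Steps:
X(H) = 6/5 (X(H) = 2 - 4/5 = 2 - 1*⅘ = 2 - ⅘ = 6/5)
z(k, g) = k/6 (z(k, g) = k*(⅙) = k/6)
w(J, N) = 2*N
w(-15, z(0, Y(4, -2)))*X(-2) = (2*((⅙)*0))*(6/5) = (2*0)*(6/5) = 0*(6/5) = 0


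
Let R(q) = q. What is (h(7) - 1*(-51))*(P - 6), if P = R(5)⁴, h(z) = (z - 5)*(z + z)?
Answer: 48901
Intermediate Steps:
h(z) = 2*z*(-5 + z) (h(z) = (-5 + z)*(2*z) = 2*z*(-5 + z))
P = 625 (P = 5⁴ = 625)
(h(7) - 1*(-51))*(P - 6) = (2*7*(-5 + 7) - 1*(-51))*(625 - 6) = (2*7*2 + 51)*619 = (28 + 51)*619 = 79*619 = 48901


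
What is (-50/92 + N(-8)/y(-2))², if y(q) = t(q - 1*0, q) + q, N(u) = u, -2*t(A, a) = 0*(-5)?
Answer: 25281/2116 ≈ 11.948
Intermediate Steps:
t(A, a) = 0 (t(A, a) = -0*(-5) = -½*0 = 0)
y(q) = q (y(q) = 0 + q = q)
(-50/92 + N(-8)/y(-2))² = (-50/92 - 8/(-2))² = (-50*1/92 - 8*(-½))² = (-25/46 + 4)² = (159/46)² = 25281/2116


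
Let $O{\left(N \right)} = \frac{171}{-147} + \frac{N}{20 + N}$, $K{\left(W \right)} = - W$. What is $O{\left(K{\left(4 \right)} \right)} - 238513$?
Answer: $- \frac{46748825}{196} \approx -2.3851 \cdot 10^{5}$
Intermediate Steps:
$O{\left(N \right)} = - \frac{57}{49} + \frac{N}{20 + N}$ ($O{\left(N \right)} = 171 \left(- \frac{1}{147}\right) + \frac{N}{20 + N} = - \frac{57}{49} + \frac{N}{20 + N}$)
$O{\left(K{\left(4 \right)} \right)} - 238513 = \frac{4 \left(-285 - 2 \left(\left(-1\right) 4\right)\right)}{49 \left(20 - 4\right)} - 238513 = \frac{4 \left(-285 - -8\right)}{49 \left(20 - 4\right)} - 238513 = \frac{4 \left(-285 + 8\right)}{49 \cdot 16} - 238513 = \frac{4}{49} \cdot \frac{1}{16} \left(-277\right) - 238513 = - \frac{277}{196} - 238513 = - \frac{46748825}{196}$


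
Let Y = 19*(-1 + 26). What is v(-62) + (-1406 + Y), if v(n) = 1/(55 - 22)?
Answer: -30722/33 ≈ -930.97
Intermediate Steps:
v(n) = 1/33
Y = 475 (Y = 19*25 = 475)
v(-62) + (-1406 + Y) = 1/33 + (-1406 + 475) = 1/33 - 931 = -30722/33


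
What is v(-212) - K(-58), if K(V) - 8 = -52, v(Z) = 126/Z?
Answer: 4601/106 ≈ 43.406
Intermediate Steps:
K(V) = -44 (K(V) = 8 - 52 = -44)
v(-212) - K(-58) = 126/(-212) - 1*(-44) = 126*(-1/212) + 44 = -63/106 + 44 = 4601/106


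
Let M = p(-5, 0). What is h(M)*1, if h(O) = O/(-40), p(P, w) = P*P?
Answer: -5/8 ≈ -0.62500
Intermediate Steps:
p(P, w) = P²
M = 25 (M = (-5)² = 25)
h(O) = -O/40 (h(O) = O*(-1/40) = -O/40)
h(M)*1 = -1/40*25*1 = -5/8*1 = -5/8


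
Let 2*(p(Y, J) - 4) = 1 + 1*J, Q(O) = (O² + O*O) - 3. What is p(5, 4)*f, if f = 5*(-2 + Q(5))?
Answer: 2925/2 ≈ 1462.5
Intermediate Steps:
Q(O) = -3 + 2*O² (Q(O) = (O² + O²) - 3 = 2*O² - 3 = -3 + 2*O²)
p(Y, J) = 9/2 + J/2 (p(Y, J) = 4 + (1 + 1*J)/2 = 4 + (1 + J)/2 = 4 + (½ + J/2) = 9/2 + J/2)
f = 225 (f = 5*(-2 + (-3 + 2*5²)) = 5*(-2 + (-3 + 2*25)) = 5*(-2 + (-3 + 50)) = 5*(-2 + 47) = 5*45 = 225)
p(5, 4)*f = (9/2 + (½)*4)*225 = (9/2 + 2)*225 = (13/2)*225 = 2925/2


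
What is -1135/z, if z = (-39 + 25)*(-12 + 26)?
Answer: 1135/196 ≈ 5.7908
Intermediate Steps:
z = -196 (z = -14*14 = -196)
-1135/z = -1135/(-196) = -1135*(-1/196) = 1135/196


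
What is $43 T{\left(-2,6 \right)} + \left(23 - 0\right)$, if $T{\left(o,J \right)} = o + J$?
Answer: $195$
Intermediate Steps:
$T{\left(o,J \right)} = J + o$
$43 T{\left(-2,6 \right)} + \left(23 - 0\right) = 43 \left(6 - 2\right) + \left(23 - 0\right) = 43 \cdot 4 + \left(23 + 0\right) = 172 + 23 = 195$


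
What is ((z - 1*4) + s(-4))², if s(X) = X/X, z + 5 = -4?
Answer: 144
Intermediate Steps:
z = -9 (z = -5 - 4 = -9)
s(X) = 1
((z - 1*4) + s(-4))² = ((-9 - 1*4) + 1)² = ((-9 - 4) + 1)² = (-13 + 1)² = (-12)² = 144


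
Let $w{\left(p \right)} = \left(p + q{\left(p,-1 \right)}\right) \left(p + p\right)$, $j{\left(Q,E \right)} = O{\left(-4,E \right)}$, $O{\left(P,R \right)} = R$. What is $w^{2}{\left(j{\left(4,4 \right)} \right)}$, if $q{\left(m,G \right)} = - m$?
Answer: $0$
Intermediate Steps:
$j{\left(Q,E \right)} = E$
$w{\left(p \right)} = 0$ ($w{\left(p \right)} = \left(p - p\right) \left(p + p\right) = 0 \cdot 2 p = 0$)
$w^{2}{\left(j{\left(4,4 \right)} \right)} = 0^{2} = 0$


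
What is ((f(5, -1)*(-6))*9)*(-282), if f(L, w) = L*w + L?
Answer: 0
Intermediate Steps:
f(L, w) = L + L*w
((f(5, -1)*(-6))*9)*(-282) = (((5*(1 - 1))*(-6))*9)*(-282) = (((5*0)*(-6))*9)*(-282) = ((0*(-6))*9)*(-282) = (0*9)*(-282) = 0*(-282) = 0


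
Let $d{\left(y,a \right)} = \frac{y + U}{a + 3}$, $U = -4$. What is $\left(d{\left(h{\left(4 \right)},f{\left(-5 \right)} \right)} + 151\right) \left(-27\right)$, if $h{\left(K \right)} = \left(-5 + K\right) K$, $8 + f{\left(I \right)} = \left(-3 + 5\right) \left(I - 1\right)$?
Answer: $- \frac{69525}{17} \approx -4089.7$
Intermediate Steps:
$f{\left(I \right)} = -10 + 2 I$ ($f{\left(I \right)} = -8 + \left(-3 + 5\right) \left(I - 1\right) = -8 + 2 \left(-1 + I\right) = -8 + \left(-2 + 2 I\right) = -10 + 2 I$)
$h{\left(K \right)} = K \left(-5 + K\right)$
$d{\left(y,a \right)} = \frac{-4 + y}{3 + a}$ ($d{\left(y,a \right)} = \frac{y - 4}{a + 3} = \frac{-4 + y}{3 + a}$)
$\left(d{\left(h{\left(4 \right)},f{\left(-5 \right)} \right)} + 151\right) \left(-27\right) = \left(\frac{-4 + 4 \left(-5 + 4\right)}{3 + \left(-10 + 2 \left(-5\right)\right)} + 151\right) \left(-27\right) = \left(\frac{-4 + 4 \left(-1\right)}{3 - 20} + 151\right) \left(-27\right) = \left(\frac{-4 - 4}{3 - 20} + 151\right) \left(-27\right) = \left(\frac{1}{-17} \left(-8\right) + 151\right) \left(-27\right) = \left(\left(- \frac{1}{17}\right) \left(-8\right) + 151\right) \left(-27\right) = \left(\frac{8}{17} + 151\right) \left(-27\right) = \frac{2575}{17} \left(-27\right) = - \frac{69525}{17}$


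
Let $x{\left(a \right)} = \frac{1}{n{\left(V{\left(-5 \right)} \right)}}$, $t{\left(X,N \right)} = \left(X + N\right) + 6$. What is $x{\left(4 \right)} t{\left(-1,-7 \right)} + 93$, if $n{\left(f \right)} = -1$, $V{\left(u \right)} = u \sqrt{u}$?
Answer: $95$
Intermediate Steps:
$V{\left(u \right)} = u^{\frac{3}{2}}$
$t{\left(X,N \right)} = 6 + N + X$ ($t{\left(X,N \right)} = \left(N + X\right) + 6 = 6 + N + X$)
$x{\left(a \right)} = -1$ ($x{\left(a \right)} = \frac{1}{-1} = -1$)
$x{\left(4 \right)} t{\left(-1,-7 \right)} + 93 = - (6 - 7 - 1) + 93 = \left(-1\right) \left(-2\right) + 93 = 2 + 93 = 95$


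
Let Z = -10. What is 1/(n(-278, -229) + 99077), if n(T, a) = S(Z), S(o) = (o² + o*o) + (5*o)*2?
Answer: 1/99177 ≈ 1.0083e-5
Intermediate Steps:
S(o) = 2*o² + 10*o (S(o) = (o² + o²) + 10*o = 2*o² + 10*o)
n(T, a) = 100 (n(T, a) = 2*(-10)*(5 - 10) = 2*(-10)*(-5) = 100)
1/(n(-278, -229) + 99077) = 1/(100 + 99077) = 1/99177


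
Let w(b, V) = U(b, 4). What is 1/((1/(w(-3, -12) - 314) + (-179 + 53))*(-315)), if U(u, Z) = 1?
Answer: 313/12423285 ≈ 2.5195e-5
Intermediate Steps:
w(b, V) = 1
1/((1/(w(-3, -12) - 314) + (-179 + 53))*(-315)) = 1/((1/(1 - 314) + (-179 + 53))*(-315)) = 1/((1/(-313) - 126)*(-315)) = 1/((-1/313 - 126)*(-315)) = 1/(-39439/313*(-315)) = 1/(12423285/313) = 313/12423285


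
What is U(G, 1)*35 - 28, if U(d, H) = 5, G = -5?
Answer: 147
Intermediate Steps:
U(G, 1)*35 - 28 = 5*35 - 28 = 175 - 28 = 147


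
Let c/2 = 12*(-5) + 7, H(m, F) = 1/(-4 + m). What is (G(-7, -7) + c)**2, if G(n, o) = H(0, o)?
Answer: 180625/16 ≈ 11289.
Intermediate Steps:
c = -106 (c = 2*(12*(-5) + 7) = 2*(-60 + 7) = 2*(-53) = -106)
G(n, o) = -1/4 (G(n, o) = 1/(-4 + 0) = 1/(-4) = -1/4)
(G(-7, -7) + c)**2 = (-1/4 - 106)**2 = (-425/4)**2 = 180625/16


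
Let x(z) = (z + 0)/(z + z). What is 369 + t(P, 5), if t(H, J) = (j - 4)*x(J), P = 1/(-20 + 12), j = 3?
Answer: 737/2 ≈ 368.50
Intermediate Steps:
x(z) = ½ (x(z) = z/((2*z)) = z*(1/(2*z)) = ½)
P = -⅛ (P = 1/(-8) = -⅛ ≈ -0.12500)
t(H, J) = -½ (t(H, J) = (3 - 4)*(½) = -1*½ = -½)
369 + t(P, 5) = 369 - ½ = 737/2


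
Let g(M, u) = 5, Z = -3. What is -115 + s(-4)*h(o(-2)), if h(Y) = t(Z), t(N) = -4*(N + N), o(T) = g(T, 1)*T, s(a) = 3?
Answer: -43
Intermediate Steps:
o(T) = 5*T
t(N) = -8*N
h(Y) = 24 (h(Y) = -8*(-3) = 24)
-115 + s(-4)*h(o(-2)) = -115 + 3*24 = -115 + 72 = -43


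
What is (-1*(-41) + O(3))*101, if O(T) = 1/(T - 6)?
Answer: 12322/3 ≈ 4107.3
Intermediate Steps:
O(T) = 1/(-6 + T)
(-1*(-41) + O(3))*101 = (-1*(-41) + 1/(-6 + 3))*101 = (41 + 1/(-3))*101 = (41 - ⅓)*101 = (122/3)*101 = 12322/3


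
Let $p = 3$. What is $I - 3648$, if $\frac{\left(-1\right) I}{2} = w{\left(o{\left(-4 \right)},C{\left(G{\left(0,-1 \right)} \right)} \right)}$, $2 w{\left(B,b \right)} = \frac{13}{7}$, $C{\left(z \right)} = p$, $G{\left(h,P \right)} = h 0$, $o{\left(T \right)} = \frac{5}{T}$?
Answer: $- \frac{25549}{7} \approx -3649.9$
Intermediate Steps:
$G{\left(h,P \right)} = 0$
$C{\left(z \right)} = 3$
$w{\left(B,b \right)} = \frac{13}{14}$ ($w{\left(B,b \right)} = \frac{13 \cdot \frac{1}{7}}{2} = \frac{1}{2} \cdot \frac{13}{7} = \frac{13}{14}$)
$I = - \frac{13}{7}$ ($I = \left(-2\right) \frac{13}{14} = - \frac{13}{7} \approx -1.8571$)
$I - 3648 = - \frac{13}{7} - 3648 = - \frac{25549}{7}$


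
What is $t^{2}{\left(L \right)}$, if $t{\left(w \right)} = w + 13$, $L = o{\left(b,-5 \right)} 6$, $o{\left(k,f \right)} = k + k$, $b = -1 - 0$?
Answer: $1$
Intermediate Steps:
$b = -1$ ($b = -1 + 0 = -1$)
$o{\left(k,f \right)} = 2 k$
$L = -12$ ($L = 2 \left(-1\right) 6 = \left(-2\right) 6 = -12$)
$t{\left(w \right)} = 13 + w$
$t^{2}{\left(L \right)} = \left(13 - 12\right)^{2} = 1^{2} = 1$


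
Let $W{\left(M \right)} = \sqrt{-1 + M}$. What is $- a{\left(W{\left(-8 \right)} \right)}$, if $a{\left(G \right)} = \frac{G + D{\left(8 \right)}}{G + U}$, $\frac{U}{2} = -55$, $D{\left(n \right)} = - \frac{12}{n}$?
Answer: $- \frac{174}{12109} + \frac{651 i}{24218} \approx -0.014369 + 0.026881 i$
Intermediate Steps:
$U = -110$ ($U = 2 \left(-55\right) = -110$)
$a{\left(G \right)} = \frac{- \frac{3}{2} + G}{-110 + G}$ ($a{\left(G \right)} = \frac{G - \frac{12}{8}}{G - 110} = \frac{G - \frac{3}{2}}{-110 + G} = \frac{- \frac{3}{2} + G}{-110 + G}$)
$- a{\left(W{\left(-8 \right)} \right)} = - \frac{- \frac{3}{2} + \sqrt{-1 - 8}}{-110 + \sqrt{-1 - 8}} = - \frac{- \frac{3}{2} + \sqrt{-9}}{-110 + \sqrt{-9}} = - \frac{- \frac{3}{2} + 3 i}{-110 + 3 i} = - \frac{-110 - 3 i}{12109} \left(- \frac{3}{2} + 3 i\right) = - \frac{\left(-110 - 3 i\right) \left(- \frac{3}{2} + 3 i\right)}{12109}$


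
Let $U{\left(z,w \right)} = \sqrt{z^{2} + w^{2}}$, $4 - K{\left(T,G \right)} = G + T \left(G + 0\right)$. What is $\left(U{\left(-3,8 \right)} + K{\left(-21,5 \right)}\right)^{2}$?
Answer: $\left(104 + \sqrt{73}\right)^{2} \approx 12666.0$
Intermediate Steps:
$K{\left(T,G \right)} = 4 - G - G T$ ($K{\left(T,G \right)} = 4 - \left(G + T \left(G + 0\right)\right) = 4 - \left(G + T G\right) = 4 - \left(G + G T\right) = 4 - G - G T$)
$U{\left(z,w \right)} = \sqrt{w^{2} + z^{2}}$
$\left(U{\left(-3,8 \right)} + K{\left(-21,5 \right)}\right)^{2} = \left(\sqrt{8^{2} + \left(-3\right)^{2}} - \left(1 - 105\right)\right)^{2} = \left(\sqrt{64 + 9} + \left(4 - 5 + 105\right)\right)^{2} = \left(\sqrt{73} + 104\right)^{2} = \left(104 + \sqrt{73}\right)^{2}$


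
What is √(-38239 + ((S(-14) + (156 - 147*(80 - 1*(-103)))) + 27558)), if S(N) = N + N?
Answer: I*√37454 ≈ 193.53*I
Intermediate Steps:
S(N) = 2*N
√(-38239 + ((S(-14) + (156 - 147*(80 - 1*(-103)))) + 27558)) = √(-38239 + ((2*(-14) + (156 - 147*(80 - 1*(-103)))) + 27558)) = √(-38239 + ((-28 + (156 - 147*(80 + 103))) + 27558)) = √(-38239 + ((-28 + (156 - 147*183)) + 27558)) = √(-38239 + ((-28 + (156 - 26901)) + 27558)) = √(-38239 + ((-28 - 26745) + 27558)) = √(-38239 + (-26773 + 27558)) = √(-38239 + 785) = √(-37454) = I*√37454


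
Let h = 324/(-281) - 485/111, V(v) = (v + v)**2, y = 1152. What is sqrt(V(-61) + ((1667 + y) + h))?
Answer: 2*sqrt(4304373782646)/31191 ≈ 133.03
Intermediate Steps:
V(v) = 4*v**2 (V(v) = (2*v)**2 = 4*v**2)
h = -172249/31191 (h = 324*(-1/281) - 485*1/111 = -324/281 - 485/111 = -172249/31191 ≈ -5.5224)
sqrt(V(-61) + ((1667 + y) + h)) = sqrt(4*(-61)**2 + ((1667 + 1152) - 172249/31191)) = sqrt(4*3721 + (2819 - 172249/31191)) = sqrt(14884 + 87755180/31191) = sqrt(552002024/31191) = 2*sqrt(4304373782646)/31191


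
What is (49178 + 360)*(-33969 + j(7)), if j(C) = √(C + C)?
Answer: -1682756322 + 49538*√14 ≈ -1.6826e+9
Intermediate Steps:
j(C) = √2*√C (j(C) = √(2*C) = √2*√C)
(49178 + 360)*(-33969 + j(7)) = (49178 + 360)*(-33969 + √2*√7) = 49538*(-33969 + √14) = -1682756322 + 49538*√14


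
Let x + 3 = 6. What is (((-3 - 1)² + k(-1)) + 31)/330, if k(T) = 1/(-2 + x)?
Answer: 8/55 ≈ 0.14545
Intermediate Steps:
x = 3 (x = -3 + 6 = 3)
k(T) = 1 (k(T) = 1/(-2 + 3) = 1/1 = 1)
(((-3 - 1)² + k(-1)) + 31)/330 = (((-3 - 1)² + 1) + 31)/330 = (((-4)² + 1) + 31)*(1/330) = ((16 + 1) + 31)*(1/330) = (17 + 31)*(1/330) = 48*(1/330) = 8/55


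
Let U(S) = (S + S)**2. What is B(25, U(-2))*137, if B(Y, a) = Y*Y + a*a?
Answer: 120697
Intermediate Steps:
U(S) = 4*S**2 (U(S) = (2*S)**2 = 4*S**2)
B(Y, a) = Y**2 + a**2
B(25, U(-2))*137 = (25**2 + (4*(-2)**2)**2)*137 = (625 + (4*4)**2)*137 = (625 + 16**2)*137 = (625 + 256)*137 = 881*137 = 120697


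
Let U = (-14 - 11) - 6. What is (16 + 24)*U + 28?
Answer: -1212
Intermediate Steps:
U = -31 (U = -25 - 6 = -31)
(16 + 24)*U + 28 = (16 + 24)*(-31) + 28 = 40*(-31) + 28 = -1240 + 28 = -1212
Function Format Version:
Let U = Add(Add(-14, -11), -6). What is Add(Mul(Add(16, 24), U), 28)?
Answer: -1212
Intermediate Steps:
U = -31 (U = Add(-25, -6) = -31)
Add(Mul(Add(16, 24), U), 28) = Add(Mul(Add(16, 24), -31), 28) = Add(Mul(40, -31), 28) = Add(-1240, 28) = -1212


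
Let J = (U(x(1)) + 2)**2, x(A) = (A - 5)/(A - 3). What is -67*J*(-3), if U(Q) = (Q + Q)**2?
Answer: 65124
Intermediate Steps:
x(A) = (-5 + A)/(-3 + A)
U(Q) = 4*Q**2 (U(Q) = (2*Q)**2 = 4*Q**2)
J = 324 (J = (4*((-5 + 1)/(-3 + 1))**2 + 2)**2 = (4*(-4/(-2))**2 + 2)**2 = (4*(-1/2*(-4))**2 + 2)**2 = (4*2**2 + 2)**2 = (4*4 + 2)**2 = (16 + 2)**2 = 18**2 = 324)
-67*J*(-3) = -21708*(-3) = -67*(-972) = 65124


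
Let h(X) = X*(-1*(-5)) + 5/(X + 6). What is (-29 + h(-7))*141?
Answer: -9729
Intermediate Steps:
h(X) = 5*X + 5/(6 + X) (h(X) = X*5 + 5/(6 + X) = 5*X + 5/(6 + X))
(-29 + h(-7))*141 = (-29 + 5*(1 + (-7)² + 6*(-7))/(6 - 7))*141 = (-29 + 5*(1 + 49 - 42)/(-1))*141 = (-29 + 5*(-1)*8)*141 = (-29 - 40)*141 = -69*141 = -9729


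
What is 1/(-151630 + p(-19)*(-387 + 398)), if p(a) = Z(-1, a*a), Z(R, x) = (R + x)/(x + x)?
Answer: -361/54736450 ≈ -6.5952e-6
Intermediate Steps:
Z(R, x) = (R + x)/(2*x) (Z(R, x) = (R + x)/((2*x)) = (R + x)*(1/(2*x)) = (R + x)/(2*x))
p(a) = (-1 + a²)/(2*a²) (p(a) = (-1 + a*a)/(2*((a*a))) = (-1 + a²)/(2*(a²)) = (-1 + a²)/(2*a²))
1/(-151630 + p(-19)*(-387 + 398)) = 1/(-151630 + ((½)*(-1 + (-19)²)/(-19)²)*(-387 + 398)) = 1/(-151630 + ((½)*(1/361)*(-1 + 361))*11) = 1/(-151630 + ((½)*(1/361)*360)*11) = 1/(-151630 + (180/361)*11) = 1/(-151630 + 1980/361) = 1/(-54736450/361) = -361/54736450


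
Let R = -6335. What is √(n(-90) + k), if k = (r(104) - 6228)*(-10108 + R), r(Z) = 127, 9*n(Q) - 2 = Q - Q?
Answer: √902868689/3 ≈ 10016.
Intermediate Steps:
n(Q) = 2/9 (n(Q) = 2/9 + (Q - Q)/9 = 2/9 + (⅑)*0 = 2/9 + 0 = 2/9)
k = 100318743 (k = (127 - 6228)*(-10108 - 6335) = -6101*(-16443) = 100318743)
√(n(-90) + k) = √(2/9 + 100318743) = √(902868689/9) = √902868689/3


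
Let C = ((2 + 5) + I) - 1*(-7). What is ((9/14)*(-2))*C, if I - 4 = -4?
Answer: -18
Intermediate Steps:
I = 0 (I = 4 - 4 = 0)
C = 14 (C = ((2 + 5) + 0) - 1*(-7) = (7 + 0) + 7 = 7 + 7 = 14)
((9/14)*(-2))*C = ((9/14)*(-2))*14 = -9/7*14 = -18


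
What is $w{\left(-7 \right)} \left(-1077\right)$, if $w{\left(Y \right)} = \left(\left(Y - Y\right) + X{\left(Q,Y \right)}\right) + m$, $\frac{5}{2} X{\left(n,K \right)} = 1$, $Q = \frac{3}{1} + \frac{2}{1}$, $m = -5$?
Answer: $\frac{24771}{5} \approx 4954.2$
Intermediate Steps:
$Q = 5$ ($Q = 3 \cdot 1 + 2 \cdot 1 = 3 + 2 = 5$)
$X{\left(n,K \right)} = \frac{2}{5}$ ($X{\left(n,K \right)} = \frac{2}{5} \cdot 1 = \frac{2}{5}$)
$w{\left(Y \right)} = - \frac{23}{5}$ ($w{\left(Y \right)} = \left(\left(Y - Y\right) + \frac{2}{5}\right) - 5 = \left(0 + \frac{2}{5}\right) - 5 = \frac{2}{5} - 5 = - \frac{23}{5}$)
$w{\left(-7 \right)} \left(-1077\right) = \left(- \frac{23}{5}\right) \left(-1077\right) = \frac{24771}{5}$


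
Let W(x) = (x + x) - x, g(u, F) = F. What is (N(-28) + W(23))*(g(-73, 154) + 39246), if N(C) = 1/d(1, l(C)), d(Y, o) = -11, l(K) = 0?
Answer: 9928800/11 ≈ 9.0262e+5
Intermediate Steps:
W(x) = x (W(x) = 2*x - x = x)
N(C) = -1/11 (N(C) = 1/(-11) = -1/11)
(N(-28) + W(23))*(g(-73, 154) + 39246) = (-1/11 + 23)*(154 + 39246) = (252/11)*39400 = 9928800/11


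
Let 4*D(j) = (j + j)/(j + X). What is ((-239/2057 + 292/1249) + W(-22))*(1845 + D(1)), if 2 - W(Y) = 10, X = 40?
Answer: -3063856221601/210673826 ≈ -14543.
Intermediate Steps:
W(Y) = -8 (W(Y) = 2 - 1*10 = 2 - 10 = -8)
D(j) = j/(2*(40 + j)) (D(j) = ((j + j)/(j + 40))/4 = ((2*j)/(40 + j))/4 = (2*j/(40 + j))/4 = j/(2*(40 + j)))
((-239/2057 + 292/1249) + W(-22))*(1845 + D(1)) = ((-239/2057 + 292/1249) - 8)*(1845 + (½)*1/(40 + 1)) = ((-239*1/2057 + 292*(1/1249)) - 8)*(1845 + (½)*1/41) = ((-239/2057 + 292/1249) - 8)*(1845 + (½)*1*(1/41)) = (302133/2569193 - 8)*(1845 + 1/82) = -20251411/2569193*151291/82 = -3063856221601/210673826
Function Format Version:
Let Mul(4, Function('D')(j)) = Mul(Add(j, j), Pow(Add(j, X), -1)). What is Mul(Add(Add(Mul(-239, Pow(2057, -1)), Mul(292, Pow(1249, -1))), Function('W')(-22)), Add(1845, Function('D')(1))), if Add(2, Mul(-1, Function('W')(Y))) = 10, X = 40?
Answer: Rational(-3063856221601, 210673826) ≈ -14543.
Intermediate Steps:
Function('W')(Y) = -8 (Function('W')(Y) = Add(2, Mul(-1, 10)) = Add(2, -10) = -8)
Function('D')(j) = Mul(Rational(1, 2), j, Pow(Add(40, j), -1)) (Function('D')(j) = Mul(Rational(1, 4), Mul(Add(j, j), Pow(Add(j, 40), -1))) = Mul(Rational(1, 4), Mul(Mul(2, j), Pow(Add(40, j), -1))) = Mul(Rational(1, 4), Mul(2, j, Pow(Add(40, j), -1))) = Mul(Rational(1, 2), j, Pow(Add(40, j), -1)))
Mul(Add(Add(Mul(-239, Pow(2057, -1)), Mul(292, Pow(1249, -1))), Function('W')(-22)), Add(1845, Function('D')(1))) = Mul(Add(Add(Mul(-239, Pow(2057, -1)), Mul(292, Pow(1249, -1))), -8), Add(1845, Mul(Rational(1, 2), 1, Pow(Add(40, 1), -1)))) = Mul(Add(Add(Mul(-239, Rational(1, 2057)), Mul(292, Rational(1, 1249))), -8), Add(1845, Mul(Rational(1, 2), 1, Pow(41, -1)))) = Mul(Add(Add(Rational(-239, 2057), Rational(292, 1249)), -8), Add(1845, Mul(Rational(1, 2), 1, Rational(1, 41)))) = Mul(Add(Rational(302133, 2569193), -8), Add(1845, Rational(1, 82))) = Mul(Rational(-20251411, 2569193), Rational(151291, 82)) = Rational(-3063856221601, 210673826)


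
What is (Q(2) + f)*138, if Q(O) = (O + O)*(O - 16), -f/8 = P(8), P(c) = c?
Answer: -16560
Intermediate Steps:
f = -64 (f = -8*8 = -64)
Q(O) = 2*O*(-16 + O) (Q(O) = (2*O)*(-16 + O) = 2*O*(-16 + O))
(Q(2) + f)*138 = (2*2*(-16 + 2) - 64)*138 = (2*2*(-14) - 64)*138 = (-56 - 64)*138 = -120*138 = -16560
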